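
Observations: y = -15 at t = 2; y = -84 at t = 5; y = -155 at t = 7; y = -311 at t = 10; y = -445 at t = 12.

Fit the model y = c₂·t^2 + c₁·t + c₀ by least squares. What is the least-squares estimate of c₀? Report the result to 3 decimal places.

c₀ = -0.668

Compute the Gram sums: Σt^2·t^2 = 33778, Σt^2·t = 3204, Σt^2 = 322, Σt·t = 322, Σt = 36, Σ1 = 5.
For Aᵀy: Σt^2·y = -104935, Σt·y = -9985, Σy = -1010.
Solving the 3×3 system (Gaussian elimination) gives c₂ = -51261/17350, c₁ = -26653/17350, c₀ = -1159/1735.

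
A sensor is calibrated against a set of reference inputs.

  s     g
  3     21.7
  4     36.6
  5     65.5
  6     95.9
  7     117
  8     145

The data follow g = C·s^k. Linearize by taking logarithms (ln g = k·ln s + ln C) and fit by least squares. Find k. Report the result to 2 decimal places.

Taking logs, ln g = k·ln s + ln C, so regress ln g on ln s.
Sums: Σln s = 9.9115, Σ(ln s)² = 17.0401, Σln g = 25.1616, Σln s·ln g = 42.8942.
Normal system: [[17.0401, 9.9115]; [9.9115, 6]]·[k, ln C]ᵀ = [42.8942, 25.1616]ᵀ.
Δ = 17.0401·6 − (9.9115)² = 4.0036; k = (42.8942·6 − 9.9115·25.1616)/4.0036 = 1.99239, ln C = (17.0401·25.1616 − 9.9115·42.8942)/4.0036 = 0.90235.

k = 1.99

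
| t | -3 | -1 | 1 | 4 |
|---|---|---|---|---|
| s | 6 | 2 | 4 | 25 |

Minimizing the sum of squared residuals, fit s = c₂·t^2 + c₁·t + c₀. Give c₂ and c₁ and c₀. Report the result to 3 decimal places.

c₂ = 1.026, c₁ = 1.634, c₀ = 1.916

Sums needed: Σt^2·t^2 = 339, Σt^2·t = 37, Σt^2 = 27, Σt·t = 27, Σt = 1, Σ1 = 4.
Moment sums: Σt^2·s = 460, Σt·s = 84, Σs = 37.
Normal equations: [[339, 37, 27]; [37, 27, 1]; [27, 1, 4]]·[c₂, c₁, c₀]ᵀ = [460, 84, 37]ᵀ.
Row-reducing yields c₂ = 3363/3278, c₁ = 487/298, c₀ = 3141/1639.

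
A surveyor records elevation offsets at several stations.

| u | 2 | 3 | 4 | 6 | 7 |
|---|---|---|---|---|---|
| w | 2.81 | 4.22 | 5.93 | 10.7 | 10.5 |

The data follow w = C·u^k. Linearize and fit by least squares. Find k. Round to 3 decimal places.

Linearized form: ln w = k·ln u + ln C. From the 5 transformed points,
Over the data: Σln u = 6.9157, Σ(ln u)² = 10.6062, Σln w = 8.9747, Σln u·ln w = 13.5881.
Normal system: [[10.6062, 6.9157]; [6.9157, 5]]·[k, ln C]ᵀ = [13.5881, 8.9747]ᵀ.
Δ = 10.6062·5 − (6.9157)² = 5.2037; k = (13.5881·5 − 6.9157·8.9747)/5.2037 = 1.12884, ln C = (10.6062·8.9747 − 6.9157·13.5881)/5.2037 = 0.23359.

k = 1.129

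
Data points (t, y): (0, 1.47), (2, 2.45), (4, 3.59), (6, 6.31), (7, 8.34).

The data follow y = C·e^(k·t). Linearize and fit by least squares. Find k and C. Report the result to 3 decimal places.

k = 0.244, C = 1.456

Linearized form: ln y = k·t + ln C. From the 5 transformed points,
Σt = 19.0000, Σ(t)² = 105.0000, Σln y = 6.5227, Σt·ln y = 32.8050.
Normal system: [[105.0000, 19.0000]; [19.0000, 5]]·[k, ln C]ᵀ = [32.8050, 6.5227]ᵀ.
Solving (det = 164.0000): k = 0.24447, ln C = 0.37554, so C = exp(0.37554) = 1.45577.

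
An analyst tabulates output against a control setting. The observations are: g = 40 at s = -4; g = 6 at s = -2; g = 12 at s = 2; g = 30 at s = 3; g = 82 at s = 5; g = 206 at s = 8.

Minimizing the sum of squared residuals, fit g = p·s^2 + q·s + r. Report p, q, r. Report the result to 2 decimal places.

From the data, Σs^2·s^2 = 5090, Σs^2·s = 600, Σs^2 = 122, Σs·s = 122, Σs = 12, Σ1 = 6.
And Σs^2·g = 16216, Σs·g = 2000, Σg = 376.
So AᵀA·[p, q, r]ᵀ = Aᵀg: [[5090, 600, 122]; [600, 122, 12]; [122, 12, 6]]·[p, q, r]ᵀ = [16216, 2000, 376]ᵀ.
Inverting the 3×3 Gram matrix, [p, q, r]ᵀ = [148364/48367, 76984/48367, -139704/48367]ᵀ.

p = 3.07, q = 1.59, r = -2.89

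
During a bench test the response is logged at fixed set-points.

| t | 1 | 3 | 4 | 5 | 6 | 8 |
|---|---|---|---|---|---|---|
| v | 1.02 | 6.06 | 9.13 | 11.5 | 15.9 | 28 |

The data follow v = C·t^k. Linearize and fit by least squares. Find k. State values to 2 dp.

Linearized form: ln v = k·ln t + ln C. From the 6 transformed points,
Σln t = 7.9655, Σ(ln t)² = 13.2535, Σln v = 12.5739, Σln t·ln v = 20.8618.
Normal system: [[13.2535, 7.9655]; [7.9655, 6]]·[k, ln C]ᵀ = [20.8618, 12.5739]ᵀ.
Solving (det = 16.0713): k = 1.55633, ln C = 0.02948.

k = 1.56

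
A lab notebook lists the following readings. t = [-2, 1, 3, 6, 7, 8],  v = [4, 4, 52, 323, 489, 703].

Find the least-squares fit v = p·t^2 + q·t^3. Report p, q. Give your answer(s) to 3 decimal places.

Forming MᵀM = [[7891, 57563]; [57563, 427243]] and Mᵀv = [81069, 598807]ᵀ gives MᵀM·[p, q]ᵀ = Mᵀv.
Δ = 7891·427243 − 57563² = 57875544.
p = (81069·427243 − 57563·598807)/57875544 = 83517713/28937772; q = (7891·598807 − 57563·81069)/57875544 = 29305595/28937772.

p = 2.886, q = 1.013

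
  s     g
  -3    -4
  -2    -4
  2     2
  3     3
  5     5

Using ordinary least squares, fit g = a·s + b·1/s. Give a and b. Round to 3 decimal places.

Sums needed: Σs·s = 51, Σs·1/s = 5, Σ1/s·1/s = 343/450.
And Σs·g = 58, Σ1/s·g = 19/3.
det = 51·(343/450) − 5² = 2081/150.
a = (58·(343/450) − 5·(19/3))/(2081/150) = 5644/6243; b = (51·(19/3) − 5·58)/(2081/150) = 4950/2081.

a = 0.904, b = 2.379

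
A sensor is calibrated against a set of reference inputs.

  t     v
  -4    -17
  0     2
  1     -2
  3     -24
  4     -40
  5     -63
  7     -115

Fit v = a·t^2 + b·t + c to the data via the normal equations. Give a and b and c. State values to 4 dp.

a = -1.9780, b = -2.9883, c = 2.6092

Compute the Gram sums: Σt^2·t^2 = 3620, Σt^2·t = 496, Σt^2 = 116, Σt·t = 116, Σt = 16, Σ1 = 7.
Right-hand side: Σt^2·v = -8340, Σt·v = -1286, Σv = -259.
So AᵀA·[a, b, c]ᵀ = Aᵀv: [[3620, 496, 116]; [496, 116, 16]; [116, 16, 7]]·[a, b, c]ᵀ = [-8340, -1286, -259]ᵀ.
Row-reducing yields a = -10082/5097, b = -30463/10194, c = 4433/1699.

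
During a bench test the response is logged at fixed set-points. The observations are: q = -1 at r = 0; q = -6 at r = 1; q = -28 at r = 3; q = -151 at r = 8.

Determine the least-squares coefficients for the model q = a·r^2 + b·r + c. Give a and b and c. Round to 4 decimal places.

Forming AᵀA = [[4178, 540, 74]; [540, 74, 12]; [74, 12, 4]] and Aᵀq = [-9922, -1298, -186]ᵀ gives AᵀA·[a, b, c]ᵀ = Aᵀq.
Inverting the 3×3 Gram matrix, [a, b, c]ᵀ = [-5479/2809, -167/53, -2704/2809]ᵀ.

a = -1.9505, b = -3.1509, c = -0.9626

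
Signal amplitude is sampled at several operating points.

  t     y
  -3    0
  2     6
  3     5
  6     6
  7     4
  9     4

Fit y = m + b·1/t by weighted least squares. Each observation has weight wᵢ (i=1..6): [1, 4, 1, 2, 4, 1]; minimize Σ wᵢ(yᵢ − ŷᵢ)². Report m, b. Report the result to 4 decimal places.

m = 3.2269, b = 6.3166

Entries of MᵀWM: Σwᵢ·1 = 13, Σwᵢ·1/t = 190/63, Σwᵢ·1/t·1/t = 10889/7938.
Moment sums: Σwᵢ·y = 61, Σwᵢ·1/t·y = 1159/63.
Determinant 13·(10889/7938) − (190/63)² = 23119/2646.
m = (61·(10889/7938) − (190/63)·(1159/63))/(23119/2646) = 1223/379; b = (13·(1159/63) − (190/63)·61)/(23119/2646) = 2394/379.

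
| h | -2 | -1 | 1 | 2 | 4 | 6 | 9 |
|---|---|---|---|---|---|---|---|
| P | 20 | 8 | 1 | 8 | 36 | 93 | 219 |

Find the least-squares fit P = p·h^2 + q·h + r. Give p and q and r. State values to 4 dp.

Compute the Gram sums: Σh^2·h^2 = 8147, Σh^2·h = 1009, Σh^2 = 143, Σh·h = 143, Σh = 19, Σ1 = 7.
Moment sums: Σh^2·P = 21784, Σh·P = 2642, ΣP = 385.
AᵀA·[p, q, r]ᵀ = AᵀP becomes [[8147, 1009, 143]; [1009, 143, 19]; [143, 19, 7]]·[p, q, r]ᵀ = [21784, 2642, 385]ᵀ.
Solving the 3×3 system (Gaussian elimination) gives p = 327933/107702, q = -345619/107702, r = 81258/53851.

p = 3.0448, q = -3.2090, r = 1.5089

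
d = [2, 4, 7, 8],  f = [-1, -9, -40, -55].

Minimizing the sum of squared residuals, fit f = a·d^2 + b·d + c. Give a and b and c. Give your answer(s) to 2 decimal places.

Compute the Gram sums: Σd^2·d^2 = 6769, Σd^2·d = 927, Σd^2 = 133, Σd·d = 133, Σd = 21, Σ1 = 4.
Right-hand side: Σd^2·f = -5628, Σd·f = -758, Σf = -105.
Row-reducing yields a = -439/354, b = 399/118, c = -490/177.

a = -1.24, b = 3.38, c = -2.77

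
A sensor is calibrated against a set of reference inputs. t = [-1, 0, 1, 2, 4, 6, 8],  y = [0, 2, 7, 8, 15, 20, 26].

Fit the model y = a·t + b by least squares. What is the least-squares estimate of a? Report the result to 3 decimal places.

Forming AᵀA = [[122, 20]; [20, 7]] and Aᵀy = [411, 78]ᵀ gives AᵀA·[a, b]ᵀ = Aᵀy.
det = 122·7 − 20² = 454.
a = (411·7 − 20·78)/454 = 1317/454; b = (122·78 − 20·411)/454 = 648/227.

a = 2.901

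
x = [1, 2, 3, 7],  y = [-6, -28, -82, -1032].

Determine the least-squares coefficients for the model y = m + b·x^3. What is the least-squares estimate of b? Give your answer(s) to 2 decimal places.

b = -3.00

With design matrix A, AᵀA = [[4, 379]; [379, 118443]] and Aᵀy = [-1148, -356420]ᵀ.
det = 4·118443 − 379² = 330131.
m = ((-1148)·118443 − 379·(-356420))/330131 = -889384/330131; b = (4·(-356420) − 379·(-1148))/330131 = -990588/330131.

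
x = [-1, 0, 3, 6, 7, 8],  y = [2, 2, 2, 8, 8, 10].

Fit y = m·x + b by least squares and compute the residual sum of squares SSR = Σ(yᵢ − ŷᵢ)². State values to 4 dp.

SSR = 9.0729

Setting ∂/∂m … = 0 gives: 159·m + 23·b = 188;  23·m + 6·b = 32.
Eliminating b: 6·(row 1) − 23·(row 2) gives 425·m = 6·188 − 23·32 = 392, so m = 392/425.
Then b = (32 − 23·(392/425))/6 = 764/425.
Residuals: 478/425, 86/425, -218/85, 284/425, -108/425, 14/17; SSR = 3856/425.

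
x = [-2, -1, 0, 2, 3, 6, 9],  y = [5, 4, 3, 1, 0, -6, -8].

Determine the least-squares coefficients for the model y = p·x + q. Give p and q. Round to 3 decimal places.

Normal-equation sums: Σx·x = 135, Σx = 17, Σ1 = 7.
Moment sums: Σx·y = -120, Σy = -1.
AᵀA·[p, q]ᵀ = Aᵀy becomes [[135, 17]; [17, 7]]·[p, q]ᵀ = [-120, -1]ᵀ.
Determinant 135·7 − 17² = 656.
p = ((-120)·7 − 17·(-1))/656 = -823/656; q = (135·(-1) − 17·(-120))/656 = 1905/656.

p = -1.255, q = 2.904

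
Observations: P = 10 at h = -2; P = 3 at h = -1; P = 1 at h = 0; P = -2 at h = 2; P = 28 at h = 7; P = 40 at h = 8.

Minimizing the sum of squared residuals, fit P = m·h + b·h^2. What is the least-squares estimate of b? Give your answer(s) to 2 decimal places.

b = 0.99

Normal-equation sums: Σh·h = 122, Σh·h^2 = 854, Σh^2·h^2 = 6530.
And Σh·P = 489, Σh^2·P = 3967.
det = 122·6530 − 854² = 67344.
m = (489·6530 − 854·3967)/67344 = -24331/8418; b = (122·3967 − 854·489)/67344 = 68/69.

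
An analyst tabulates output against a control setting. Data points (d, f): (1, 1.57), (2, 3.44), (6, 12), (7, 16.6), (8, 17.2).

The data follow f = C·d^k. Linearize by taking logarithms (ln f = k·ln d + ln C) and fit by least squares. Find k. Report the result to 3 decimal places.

k = 1.172

Let Y = ln f. Fitting Y = k·ln d + ln C by least squares:
AᵀA = [[11.8015, 6.5103]; [6.5103, 5]], rhs = [16.6914, 9.8258]ᵀ  (here Σln d = 6.5103, Σ(ln d)² = 11.8015, Σln f = 9.8258, Σln d·ln f = 16.6914).
Δ = 11.8015·5 − (6.5103)² = 16.6240; k = (16.6914·5 − 6.5103·9.8258)/16.6240 = 1.17232, ln C = (11.8015·9.8258 − 6.5103·16.6914)/16.6240 = 0.43873.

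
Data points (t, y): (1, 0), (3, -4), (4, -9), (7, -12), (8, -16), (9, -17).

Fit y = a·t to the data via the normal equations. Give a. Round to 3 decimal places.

Sums needed: Σt·t = 220.
Moment sums: Σt·y = -413.
Normal equations: [[220]]·[a]ᵀ = [-413]ᵀ.
a = (-413)/220 = -1.87727.

a = -1.877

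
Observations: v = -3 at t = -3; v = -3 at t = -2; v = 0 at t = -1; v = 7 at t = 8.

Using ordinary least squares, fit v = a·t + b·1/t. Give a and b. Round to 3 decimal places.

Entries of AᵀA: Σt·t = 78, Σt·1/t = 4, Σ1/t·1/t = 793/576.
And Σt·v = 71, Σ1/t·v = 27/8.
AᵀA·[a, b]ᵀ = Aᵀv becomes [[78, 4]; [4, 793/576]]·[a, b]ᵀ = [71, 27/8]ᵀ.
det = 78·(793/576) − 4² = 8773/96.
a = (71·(793/576) − 4·(27/8))/(8773/96) = 48527/52638; b = (78·(27/8) − 4·71)/(8773/96) = -1992/8773.

a = 0.922, b = -0.227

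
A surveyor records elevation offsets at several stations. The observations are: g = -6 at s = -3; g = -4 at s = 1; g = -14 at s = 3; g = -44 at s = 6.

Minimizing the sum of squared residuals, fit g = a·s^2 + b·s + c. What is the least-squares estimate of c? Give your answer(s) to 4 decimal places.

c = -1.5332

From the data, Σs^2·s^2 = 1459, Σs^2·s = 217, Σs^2 = 55, Σs·s = 55, Σs = 7, Σ1 = 4.
Moment sums: Σs^2·g = -1768, Σs·g = -292, Σg = -68.
AᵀA·[a, b, c]ᵀ = Aᵀg becomes [[1459, 217, 55]; [217, 55, 7]; [55, 7, 4]]·[a, b, c]ᵀ = [-1768, -292, -68]ᵀ.
Inverting the 3×3 Gram matrix, [a, b, c]ᵀ = [-4907/5154, -6997/5154, -1317/859]ᵀ.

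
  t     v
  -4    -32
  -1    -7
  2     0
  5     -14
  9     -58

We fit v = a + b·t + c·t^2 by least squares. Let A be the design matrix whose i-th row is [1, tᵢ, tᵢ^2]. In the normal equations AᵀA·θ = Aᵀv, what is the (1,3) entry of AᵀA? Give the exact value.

Row 1 ↔ basis 1, column 3 ↔ basis t^2, so (AᵀA)_{1,3} = Σᵢ t^2 = (1)·(16) + (1)·(1) + (1)·(4) + (1)·(25) + (1)·(81) = 127.

127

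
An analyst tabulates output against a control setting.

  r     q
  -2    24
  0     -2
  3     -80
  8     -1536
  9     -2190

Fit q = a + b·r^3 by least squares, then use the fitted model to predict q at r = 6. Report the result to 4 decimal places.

q̂ = -648.7130

From the data, Σ1 = 5, Σr^3 = 1260, Σr^3·r^3 = 794378.
For Mᵀq: Σq = -3784, Σr^3·q = -2385294.
So MᵀM·[a, b]ᵀ = Mᵀq: [[5, 1260]; [1260, 794378]]·[a, b]ᵀ = [-3784, -2385294]ᵀ.
Eliminating b: 794378·(row 1) − 1260·(row 2) gives 2384290·a = 794378·(-3784) − 1260·(-2385294) = -455912, so a = -227956/1192145.
Then b = ((-2385294) − 1260·(-227956/1192145))/794378 = -715863/238429.
At r = 6: q̂ = (-227956/1192145)·(1) + (-715863/238429)·(216) = -773359996/1192145.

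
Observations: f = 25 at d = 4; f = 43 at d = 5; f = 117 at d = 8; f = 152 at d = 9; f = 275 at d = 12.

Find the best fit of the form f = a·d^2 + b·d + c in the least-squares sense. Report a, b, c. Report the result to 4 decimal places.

With design matrix A, AᵀA = [[32274, 3158, 330]; [3158, 330, 38]; [330, 38, 5]] and Aᵀf = [60875, 5919, 612]ᵀ.
Inverting the 3×3 Gram matrix, [a, b, c]ᵀ = [24787/12316, -12071/12316, -9181/3079]ᵀ.

a = 2.0126, b = -0.9801, c = -2.9818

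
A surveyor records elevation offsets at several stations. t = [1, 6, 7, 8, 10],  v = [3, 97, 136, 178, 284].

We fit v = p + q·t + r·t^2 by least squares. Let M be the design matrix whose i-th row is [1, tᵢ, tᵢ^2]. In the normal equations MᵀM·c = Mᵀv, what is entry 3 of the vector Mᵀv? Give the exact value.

Entry 3 ↔ basis t^2, so (Mᵀv)_{3} = Σᵢ (t^2)·vᵢ = (1)·(3) + (36)·(97) + (49)·(136) + (64)·(178) + (100)·(284) = 49951.

49951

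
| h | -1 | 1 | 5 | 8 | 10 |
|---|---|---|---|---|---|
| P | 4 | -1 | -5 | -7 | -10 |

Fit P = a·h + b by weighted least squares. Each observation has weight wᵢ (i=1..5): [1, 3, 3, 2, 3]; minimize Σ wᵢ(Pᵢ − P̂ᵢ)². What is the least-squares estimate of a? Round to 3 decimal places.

a = -1.075

Normal-equation sums: Σwᵢ·h·h = 507, Σwᵢ·h = 63, Σwᵢ·1 = 12.
Moment sums: Σwᵢ·h·P = -494, Σwᵢ·P = -58.
Δ = 507·12 − 63² = 2115.
a = ((-494)·12 − 63·(-58))/2115 = -758/705; b = (507·(-58) − 63·(-494))/2115 = 572/705.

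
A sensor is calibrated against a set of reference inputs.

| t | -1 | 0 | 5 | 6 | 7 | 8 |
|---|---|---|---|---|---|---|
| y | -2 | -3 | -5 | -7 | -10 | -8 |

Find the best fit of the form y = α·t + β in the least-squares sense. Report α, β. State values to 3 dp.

The normal equations are: 175·α + 25·β = -199;  25·α + 6·β = -35.
(Σt·t = 175, Σt = 25, Σ1 = 6, Σt·y = -199, Σy = -35.)
Eliminating β: 6·(row 1) − 25·(row 2) gives 425·α = 6·(-199) − 25·(-35) = -319, so α = -319/425.
Then β = ((-35) − 25·(-319/425))/6 = -46/17.

α = -0.751, β = -2.706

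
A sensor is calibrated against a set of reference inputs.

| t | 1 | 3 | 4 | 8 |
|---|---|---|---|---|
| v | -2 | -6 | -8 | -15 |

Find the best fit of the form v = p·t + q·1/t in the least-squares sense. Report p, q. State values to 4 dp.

Compute the Gram sums: Σt·t = 90, Σt·1/t = 4, Σ1/t·1/t = 685/576.
And Σt·v = -172, Σ1/t·v = -63/8.
AᵀA·[p, q]ᵀ = Aᵀv becomes [[90, 4]; [4, 685/576]]·[p, q]ᵀ = [-172, -63/8]ᵀ.
Determinant 90·(685/576) − 4² = 2913/32.
p = ((-172)·(685/576) − 4·(-63/8))/(2913/32) = -49838/26217; q = (90·(-63/8) − 4·(-172))/(2913/32) = -664/2913.

p = -1.9010, q = -0.2279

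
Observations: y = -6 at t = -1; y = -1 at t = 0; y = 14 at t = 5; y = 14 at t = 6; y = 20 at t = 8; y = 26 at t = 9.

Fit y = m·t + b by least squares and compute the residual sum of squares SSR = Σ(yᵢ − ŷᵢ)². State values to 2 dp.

SSR = 11.15

The normal equations are: 207·m + 27·b = 554;  27·m + 6·b = 67.
Eliminating b: 6·(row 1) − 27·(row 2) gives 513·m = 6·554 − 27·67 = 1515, so m = 505/171.
Then b = (67 − 27·(505/171))/6 = -121/57.
Residuals: -158/171, 64/57, 232/171, -91/57, -257/171, 88/57; SSR = 1906/171.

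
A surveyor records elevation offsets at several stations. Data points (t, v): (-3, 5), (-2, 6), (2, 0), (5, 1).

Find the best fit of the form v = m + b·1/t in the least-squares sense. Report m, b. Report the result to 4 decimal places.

Forming AᵀA = [[4, -2/15]; [-2/15, 293/450]] and Aᵀv = [12, -67/15]ᵀ gives AᵀA·[m, b]ᵀ = Aᵀv.
Determinant 4·(293/450) − (-2/15)² = 194/75.
m = (12·(293/450) − (-2/15)·(-67/15))/(194/75) = 812/291; b = (4·(-67/15) − (-2/15)·12)/(194/75) = -610/97.

m = 2.7904, b = -6.2887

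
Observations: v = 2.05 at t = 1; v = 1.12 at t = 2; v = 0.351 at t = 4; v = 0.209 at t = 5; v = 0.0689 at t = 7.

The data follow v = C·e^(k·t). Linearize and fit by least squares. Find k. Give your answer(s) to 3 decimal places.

With ln vᵢ as the transformed response and tᵢ as the regressor:
Σt = 19.0000, Σ(t)² = 95.0000, Σln v = -4.4563, Σt·ln v = -29.7962.
Equations: 95.0000·k + 19.0000·ln C = -29.7962;  19.0000·k + 5·ln C = -4.4563.
Solving (det = 114.0000): k = -0.56413, ln C = 1.25243.

k = -0.564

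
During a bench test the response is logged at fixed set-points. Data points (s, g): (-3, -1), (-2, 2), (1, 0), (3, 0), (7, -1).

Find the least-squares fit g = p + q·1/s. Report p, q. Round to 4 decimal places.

MᵀM·[p, q]ᵀ = Mᵀg reads: 5·p + (9/14)·q = 0;  (9/14)·p + (2633/1764)·q = -17/21.
Δ = 5·(2633/1764) − (9/14)² = 3109/441.
p = (0·(2633/1764) − (9/14)·(-17/21))/(3109/441) = 459/6218; q = (5·(-17/21) − (9/14)·0)/(3109/441) = -1785/3109.

p = 0.0738, q = -0.5741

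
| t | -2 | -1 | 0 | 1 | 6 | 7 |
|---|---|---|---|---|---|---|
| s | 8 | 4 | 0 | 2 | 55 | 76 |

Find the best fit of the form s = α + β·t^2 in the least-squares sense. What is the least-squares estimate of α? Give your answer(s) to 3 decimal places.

With design matrix A, AᵀA = [[6, 91]; [91, 3715]] and Aᵀs = [145, 5742]ᵀ.
Determinant 6·3715 − 91² = 14009.
α = (145·3715 − 91·5742)/14009 = 16153/14009; β = (6·5742 − 91·145)/14009 = 21257/14009.

α = 1.153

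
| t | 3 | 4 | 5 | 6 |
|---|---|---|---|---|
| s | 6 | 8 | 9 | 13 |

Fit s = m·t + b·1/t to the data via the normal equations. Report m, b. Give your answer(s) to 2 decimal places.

m = 2.08, b = -1.44

The normal system XᵀX·[m, b]ᵀ = Xᵀs is [[86, 4]; [4, 869/3600]]·[m, b]ᵀ = [173, 239/30]ᵀ.
Eliminating b: (869/3600)·(row 1) − 4·(row 2) gives (8567/1800)·m = (869/3600)·173 − 4·(239/30) = 35617/3600, so m = 35617/17134.
Then b = ((239/30) − 4·(35617/17134))/(869/3600) = -12360/8567.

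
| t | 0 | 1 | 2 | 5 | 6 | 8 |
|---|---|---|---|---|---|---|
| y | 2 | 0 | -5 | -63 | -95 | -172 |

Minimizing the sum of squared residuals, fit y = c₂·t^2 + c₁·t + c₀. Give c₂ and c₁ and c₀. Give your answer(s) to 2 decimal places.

Normal-equation sums: Σt^2·t^2 = 6034, Σt^2·t = 862, Σt^2 = 130, Σt·t = 130, Σt = 22, Σ1 = 6.
Right-hand side: Σt^2·y = -16023, Σt·y = -2271, Σy = -333.
Row-reducing yields c₂ = -3741/1280, c₁ = 1977/1280, c₀ = 1383/640.

c₂ = -2.92, c₁ = 1.54, c₀ = 2.16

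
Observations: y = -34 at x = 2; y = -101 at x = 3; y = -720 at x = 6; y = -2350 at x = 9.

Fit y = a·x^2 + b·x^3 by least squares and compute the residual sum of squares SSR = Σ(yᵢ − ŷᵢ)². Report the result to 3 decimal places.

SSR = 6.723

Normal-equation sums: Σx^2·x^2 = 7954, Σx^2·x^3 = 67100, Σx^3·x^3 = 578890.
Moment sums: Σx^2·y = -217315, Σx^3·y = -1871669.
det = 7954·578890 − 67100² = 102081060.
a = ((-217315)·578890 − 67100·(-1871669))/102081060 = -38705/18594; b = (7954·(-1871669) − 67100·(-217315))/102081060 = -16967707/5671170.
Residuals: -547668/315065, -467492/315065, 375734/315065, -88004/315065; SSR = 2118324/315065.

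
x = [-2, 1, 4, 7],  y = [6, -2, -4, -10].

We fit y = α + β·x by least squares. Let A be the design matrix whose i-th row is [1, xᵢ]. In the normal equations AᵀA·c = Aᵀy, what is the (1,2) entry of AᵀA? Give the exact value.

Row 1 ↔ basis 1, column 2 ↔ basis x, so (AᵀA)_{1,2} = Σᵢ x = (1)·(-2) + (1)·(1) + (1)·(4) + (1)·(7) = 10.

10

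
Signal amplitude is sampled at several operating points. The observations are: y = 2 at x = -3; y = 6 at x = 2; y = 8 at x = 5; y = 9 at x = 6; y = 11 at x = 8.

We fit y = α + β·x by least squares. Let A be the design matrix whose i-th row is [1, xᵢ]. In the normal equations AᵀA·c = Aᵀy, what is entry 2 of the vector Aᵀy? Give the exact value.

188

Entry 2 ↔ basis x, so (Aᵀy)_{2} = Σᵢ (x)·yᵢ = (-3)·(2) + (2)·(6) + (5)·(8) + (6)·(9) + (8)·(11) = 188.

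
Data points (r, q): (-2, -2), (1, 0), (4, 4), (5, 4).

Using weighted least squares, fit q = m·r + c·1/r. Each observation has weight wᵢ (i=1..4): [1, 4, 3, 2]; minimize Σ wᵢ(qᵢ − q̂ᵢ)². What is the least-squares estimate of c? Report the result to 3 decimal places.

Forming MᵀWM = [[106, 10]; [10, 1807/400]] and MᵀWq = [92, 28/5]ᵀ gives MᵀWM·[m, c]ᵀ = MᵀWq.
Δ = 106·(1807/400) − 10² = 75771/200.
m = (92·(1807/400) − 10·(28/5))/(75771/200) = 23974/25257; c = (106·(28/5) − 10·92)/(75771/200) = -21760/25257.

c = -0.862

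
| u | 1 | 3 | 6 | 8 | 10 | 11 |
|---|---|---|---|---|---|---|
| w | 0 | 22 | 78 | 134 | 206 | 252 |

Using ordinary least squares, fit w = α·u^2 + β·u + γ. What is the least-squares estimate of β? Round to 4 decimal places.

β = 1.8324

The normal equations are: 30115·α + 3087·β + 331·γ = 62674;  3087·α + 331·β + 39·γ = 6438;  331·α + 39·β + 6·γ = 692.
(Σu^2·u^2 = 30115, Σu^2·u = 3087, Σu^2 = 331, Σu·u = 331, Σu = 39, Σ1 = 6, Σu^2·w = 62674, Σu·w = 6438, Σw = 692.)
Inverting the 3×3 Gram matrix, [α, β, γ]ᵀ = [125665/65384, 119811/65384, -21292/8173]ᵀ.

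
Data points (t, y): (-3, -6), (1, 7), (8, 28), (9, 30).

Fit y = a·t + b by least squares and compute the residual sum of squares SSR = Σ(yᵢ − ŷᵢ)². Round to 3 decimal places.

The normal equations are: 155·a + 15·b = 519;  15·a + 4·b = 59.
(Σt·t = 155, Σt = 15, Σ1 = 4, Σt·y = 519, Σy = 59.)
Δ = 155·4 − 15² = 395.
a = (519·4 − 15·59)/395 = 1191/395; b = (155·59 − 15·519)/395 = 272/79.
Residuals: -157/395, 214/395, 172/395, -229/395; SSR = 386/395.

SSR = 0.977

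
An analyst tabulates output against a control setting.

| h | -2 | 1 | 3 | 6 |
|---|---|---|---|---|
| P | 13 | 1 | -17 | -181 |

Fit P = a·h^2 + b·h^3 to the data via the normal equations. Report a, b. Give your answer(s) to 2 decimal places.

MᵀM·[a, b]ᵀ = MᵀP reads: 1394·a + 7988·b = -6616;  7988·a + 47450·b = -39658.
Δ = 1394·47450 − 7988² = 2337156.
a = ((-6616)·47450 − 7988·(-39658))/2337156 = 79414/64921; b = (1394·(-39658) − 7988·(-6616))/2337156 = -67629/64921.

a = 1.22, b = -1.04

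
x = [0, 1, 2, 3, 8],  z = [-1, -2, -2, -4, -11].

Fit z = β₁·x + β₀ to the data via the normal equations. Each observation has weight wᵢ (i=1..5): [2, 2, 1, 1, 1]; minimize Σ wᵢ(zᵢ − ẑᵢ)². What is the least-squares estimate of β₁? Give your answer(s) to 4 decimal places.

β₁ = -1.2530

The normal system MᵀWM·[β₁, β₀]ᵀ = MᵀWz is [[79, 15]; [15, 7]]·[β₁, β₀]ᵀ = [-108, -23]ᵀ.
Determinant 79·7 − 15² = 328.
β₁ = ((-108)·7 − 15·(-23))/328 = -411/328; β₀ = (79·(-23) − 15·(-108))/328 = -197/328.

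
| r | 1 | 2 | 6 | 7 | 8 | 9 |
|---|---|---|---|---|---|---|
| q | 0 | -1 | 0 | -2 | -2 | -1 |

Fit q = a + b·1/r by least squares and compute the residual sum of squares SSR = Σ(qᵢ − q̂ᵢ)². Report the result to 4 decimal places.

MᵀM·[a, b]ᵀ = Mᵀq reads: 6·a + (1031/504)·b = -6;  (1031/504)·a + (336865/254016)·b = -289/252.
Δ = 6·(336865/254016) − (1031/504)² = 958229/254016.
a = ((-6)·(336865/254016) − (1031/504)·(-289/252))/(958229/254016) = -1425272/958229; b = (6·(-289/252) − (1031/504)·(-6))/(958229/254016) = 1369872/958229.
Residuals: 55400/958229, -217893/958229, 1196960/958229, -686882/958229, -662420/958229, 314835/958229; SSR = 2601662/958229.

SSR = 2.7151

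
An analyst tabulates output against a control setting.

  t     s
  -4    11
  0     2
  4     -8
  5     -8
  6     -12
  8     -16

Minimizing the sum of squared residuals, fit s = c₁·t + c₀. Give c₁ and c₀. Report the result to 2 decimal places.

With design matrix M, MᵀM = [[157, 19]; [19, 6]] and Mᵀs = [-316, -31]ᵀ.
Determinant 157·6 − 19² = 581.
c₁ = ((-316)·6 − 19·(-31))/581 = -1307/581; c₀ = (157·(-31) − 19·(-316))/581 = 1137/581.

c₁ = -2.25, c₀ = 1.96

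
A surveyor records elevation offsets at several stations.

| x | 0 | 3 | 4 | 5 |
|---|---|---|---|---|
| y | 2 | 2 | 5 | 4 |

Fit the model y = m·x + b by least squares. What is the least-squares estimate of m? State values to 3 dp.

m = 0.500

Sums needed: Σx·x = 50, Σx = 12, Σ1 = 4.
Moment sums: Σx·y = 46, Σy = 13.
So MᵀM·[m, b]ᵀ = Mᵀy: [[50, 12]; [12, 4]]·[m, b]ᵀ = [46, 13]ᵀ.
Eliminating b: 4·(row 1) − 12·(row 2) gives 56·m = 4·46 − 12·13 = 28, so m = 1/2.
Then b = (13 − 12·(1/2))/4 = 7/4.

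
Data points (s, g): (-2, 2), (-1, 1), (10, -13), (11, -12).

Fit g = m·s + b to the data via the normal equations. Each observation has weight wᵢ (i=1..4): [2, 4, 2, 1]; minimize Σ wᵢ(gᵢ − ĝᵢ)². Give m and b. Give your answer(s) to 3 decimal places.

m = -1.194, b = -0.283

Entries of MᵀWM: Σwᵢ·s·s = 333, Σwᵢ·s = 23, Σwᵢ·1 = 9.
And Σwᵢ·s·g = -404, Σwᵢ·g = -30.
Normal equations: [[333, 23]; [23, 9]]·[m, b]ᵀ = [-404, -30]ᵀ.
Eliminating b: 9·(row 1) − 23·(row 2) gives 2468·m = 9·(-404) − 23·(-30) = -2946, so m = -1473/1234.
Then b = ((-30) − 23·(-1473/1234))/9 = -349/1234.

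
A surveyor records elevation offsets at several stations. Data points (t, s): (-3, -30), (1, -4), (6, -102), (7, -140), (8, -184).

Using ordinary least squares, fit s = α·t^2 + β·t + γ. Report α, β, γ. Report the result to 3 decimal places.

Forming XᵀX = [[7875, 1045, 159]; [1045, 159, 19]; [159, 19, 5]] and Xᵀs = [-22582, -2978, -460]ᵀ gives XᵀX·[α, β, γ]ᵀ = Xᵀs.
Inverting the 3×3 Gram matrix, [α, β, γ]ᵀ = [-185279/62959, 1681/2171, -85602/62959]ᵀ.

α = -2.943, β = 0.774, γ = -1.360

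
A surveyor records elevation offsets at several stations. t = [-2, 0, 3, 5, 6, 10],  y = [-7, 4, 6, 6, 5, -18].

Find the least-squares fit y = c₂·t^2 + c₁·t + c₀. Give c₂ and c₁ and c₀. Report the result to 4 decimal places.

The normal equations are: 12018·c₂ + 1360·c₁ + 174·c₀ = -1444;  1360·c₂ + 174·c₁ + 22·c₀ = -88;  174·c₂ + 22·c₁ + 6·c₀ = -4.
(Σt^2·t^2 = 12018, Σt^2·t = 1360, Σt^2 = 174, Σt·t = 174, Σt = 22, Σ1 = 6, Σt^2·y = -1444, Σt·y = -88, Σy = -4.)
Inverting the 3×3 Gram matrix, [c₂, c₁, c₀]ᵀ = [-17750/32359, 111884/32359, 82936/32359]ᵀ.

c₂ = -0.5485, c₁ = 3.4576, c₀ = 2.5630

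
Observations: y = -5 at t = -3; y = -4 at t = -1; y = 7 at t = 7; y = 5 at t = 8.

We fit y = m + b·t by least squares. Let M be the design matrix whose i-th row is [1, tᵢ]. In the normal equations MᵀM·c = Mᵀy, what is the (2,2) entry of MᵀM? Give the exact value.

Row 2 ↔ basis t, column 2 ↔ basis t, so (MᵀM)_{2,2} = Σᵢ (t)·(t) = (-3)·(-3) + (-1)·(-1) + (7)·(7) + (8)·(8) = 123.

123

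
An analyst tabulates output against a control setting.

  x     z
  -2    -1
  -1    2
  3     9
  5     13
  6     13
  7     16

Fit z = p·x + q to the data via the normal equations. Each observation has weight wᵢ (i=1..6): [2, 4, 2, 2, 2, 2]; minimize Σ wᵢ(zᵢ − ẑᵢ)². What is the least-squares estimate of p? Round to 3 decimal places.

Normal-equation sums: Σwᵢ·x·x = 250, Σwᵢ·x = 34, Σwᵢ·1 = 14.
For MᵀWz: Σwᵢ·x·z = 560, Σwᵢ·z = 108.
Normal equations: [[250, 34]; [34, 14]]·[p, q]ᵀ = [560, 108]ᵀ.
Eliminating q: 14·(row 1) − 34·(row 2) gives 2344·p = 14·560 − 34·108 = 4168, so p = 521/293.
Then q = (108 − 34·(521/293))/14 = 995/293.

p = 1.778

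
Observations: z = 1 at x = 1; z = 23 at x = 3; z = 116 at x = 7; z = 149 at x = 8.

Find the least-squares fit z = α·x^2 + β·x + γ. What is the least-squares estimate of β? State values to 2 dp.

Sums needed: Σx^2·x^2 = 6579, Σx^2·x = 883, Σx^2 = 123, Σx·x = 123, Σx = 19, Σ1 = 4.
And Σx^2·z = 15428, Σx·z = 2074, Σz = 289.
Normal equations: [[6579, 883, 123]; [883, 123, 19]; [123, 19, 4]]·[α, β, γ]ᵀ = [15428, 2074, 289]ᵀ.
Solving the 3×3 system (Gaussian elimination) gives α = 9455/4684, β = 14045/4684, γ = -4759/1171.

β = 3.00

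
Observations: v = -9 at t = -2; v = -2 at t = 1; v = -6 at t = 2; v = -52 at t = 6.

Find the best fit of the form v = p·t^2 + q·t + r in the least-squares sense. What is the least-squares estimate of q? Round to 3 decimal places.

The normal system XᵀX·[p, q, r]ᵀ = Xᵀv is [[1329, 217, 45]; [217, 45, 7]; [45, 7, 4]]·[p, q, r]ᵀ = [-1934, -308, -69]ᵀ.
Solving the 3×3 system (Gaussian elimination) gives p = -12029/7832, q = 5999/7832, r = -467/356.

q = 0.766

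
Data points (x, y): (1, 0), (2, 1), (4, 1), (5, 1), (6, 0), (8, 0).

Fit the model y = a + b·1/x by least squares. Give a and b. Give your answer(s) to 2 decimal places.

a = 0.61, b = -0.31

From the data, Σ1 = 6, Σ1/x = 269/120, Σ1/x·1/x = 20101/14400.
And Σy = 3, Σ1/x·y = 19/20.
Normal equations: [[6, 269/120]; [269/120, 20101/14400]]·[a, b]ᵀ = [3, 19/20]ᵀ.
Determinant 6·(20101/14400) − (269/120)² = 9649/2880.
a = (3·(20101/14400) − (269/120)·(19/20))/(9649/2880) = 29637/48245; b = (6·(19/20) − (269/120)·3)/(9649/2880) = -2952/9649.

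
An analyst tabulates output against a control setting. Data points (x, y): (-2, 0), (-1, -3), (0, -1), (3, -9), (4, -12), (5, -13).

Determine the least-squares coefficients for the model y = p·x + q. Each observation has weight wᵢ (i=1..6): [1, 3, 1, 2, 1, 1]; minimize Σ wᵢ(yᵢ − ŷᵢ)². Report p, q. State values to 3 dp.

p = -1.806, q = -3.883

From the data, Σwᵢ·x·x = 66, Σwᵢ·x = 10, Σwᵢ·1 = 9.
Moment sums: Σwᵢ·x·y = -158, Σwᵢ·y = -53.
AᵀWA·[p, q]ᵀ = AᵀWy becomes [[66, 10]; [10, 9]]·[p, q]ᵀ = [-158, -53]ᵀ.
Eliminating q: 9·(row 1) − 10·(row 2) gives 494·p = 9·(-158) − 10·(-53) = -892, so p = -446/247.
Then q = ((-53) − 10·(-446/247))/9 = -959/247.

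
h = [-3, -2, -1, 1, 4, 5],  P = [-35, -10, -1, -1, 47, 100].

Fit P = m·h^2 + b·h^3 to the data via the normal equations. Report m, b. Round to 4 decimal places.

The normal equations are: 980·m + 3874·b = 2895;  3874·m + 20516·b = 16533.
det = 980·20516 − 3874² = 5097804.
m = (2895·20516 − 3874·16533)/5097804 = -775837/849634; b = (980·16533 − 3874·2895)/5097804 = 831185/849634.

m = -0.9131, b = 0.9783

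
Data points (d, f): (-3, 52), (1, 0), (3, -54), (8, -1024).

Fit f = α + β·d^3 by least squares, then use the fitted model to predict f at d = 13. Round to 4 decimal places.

f̂ = -4393.4143

Compute the Gram sums: Σ1 = 4, Σd^3 = 513, Σd^3·d^3 = 263603.
For Xᵀf: Σf = -1026, Σd^3·f = -527150.
Normal equations: [[4, 513]; [513, 263603]]·[α, β]ᵀ = [-1026, -527150]ᵀ.
Δ = 4·263603 − 513² = 791243.
α = ((-1026)·263603 − 513·(-527150))/791243 = -28728/791243; β = (4·(-527150) − 513·(-1026))/791243 = -1582262/791243.
At d = 13: f̂ = (-28728/791243)·(1) + (-1582262/791243)·(2197) = -3476258342/791243.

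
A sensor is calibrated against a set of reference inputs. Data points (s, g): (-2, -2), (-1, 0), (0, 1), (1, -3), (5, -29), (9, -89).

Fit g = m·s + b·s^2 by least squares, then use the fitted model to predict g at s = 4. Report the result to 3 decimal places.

ĝ = -19.655

Sums needed: Σs·s = 112, Σs·s^2 = 846, Σs^2·s^2 = 7204.
For Mᵀg: Σs·g = -945, Σs^2·g = -7945.
MᵀM·[m, b]ᵀ = Mᵀg becomes [[112, 846]; [846, 7204]]·[m, b]ᵀ = [-945, -7945]ᵀ.
Eliminating b: 7204·(row 1) − 846·(row 2) gives 91132·m = 7204·(-945) − 846·(-7945) = -86310, so m = -43155/45566.
Then b = ((-7945) − 846·(-43155/45566))/7204 = -45185/45566.
At s = 4: ĝ = (-43155/45566)·(4) + (-45185/45566)·(16) = -447790/22783.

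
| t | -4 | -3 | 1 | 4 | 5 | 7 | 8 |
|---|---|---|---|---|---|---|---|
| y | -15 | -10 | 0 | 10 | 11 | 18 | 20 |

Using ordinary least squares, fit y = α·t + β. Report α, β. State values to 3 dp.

α = 2.869, β = -2.519

Compute the Gram sums: Σt·t = 180, Σt = 18, Σ1 = 7.
For Mᵀy: Σt·y = 471, Σy = 34.
Δ = 180·7 − 18² = 936.
α = (471·7 − 18·34)/936 = 895/312; β = (180·34 − 18·471)/936 = -131/52.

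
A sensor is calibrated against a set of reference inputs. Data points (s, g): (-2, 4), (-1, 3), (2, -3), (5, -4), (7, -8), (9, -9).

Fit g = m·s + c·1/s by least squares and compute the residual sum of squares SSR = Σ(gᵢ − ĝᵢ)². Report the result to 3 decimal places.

Normal-equation sums: Σs·s = 164, Σs·1/s = 6, Σ1/s·1/s = 312113/198450.
Right-hand side: Σs·g = -174, Σ1/s·g = -661/70.
Eliminating c: (312113/198450)·(row 1) − 6·(row 2) gives (22021166/99225)·m = (312113/198450)·(-174) − 6·(-661/70) = -7177342/33075, so m = -10766013/11010583.
Then c = ((-661/70) − 6·(-10766013/11010583))/(312113/198450) = -25035885/11010583.
Residuals: 19984727/22021166, -2770149/11010583, 2036439/22021166, 14794910/11010583, -9146018/11010583, 25245/478721; SSR = 74734275/22021166.

SSR = 3.394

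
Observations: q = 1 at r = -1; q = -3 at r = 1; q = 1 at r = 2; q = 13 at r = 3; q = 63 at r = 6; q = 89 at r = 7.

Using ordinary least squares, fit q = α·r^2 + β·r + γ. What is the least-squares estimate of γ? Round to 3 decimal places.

Normal-equation sums: Σr^2·r^2 = 3796, Σr^2·r = 594, Σr^2 = 100, Σr·r = 100, Σr = 18, Σ1 = 6.
For Aᵀq: Σr^2·q = 6748, Σr·q = 1038, Σq = 164.
Row-reducing yields α = 18113/8635, β = -13272/8635, γ = -26044/8635.

γ = -3.016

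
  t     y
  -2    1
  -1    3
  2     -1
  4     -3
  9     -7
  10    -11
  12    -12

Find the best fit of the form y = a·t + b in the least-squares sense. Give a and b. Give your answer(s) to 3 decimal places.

The normal system MᵀM·[a, b]ᵀ = Mᵀy is [[350, 34]; [34, 7]]·[a, b]ᵀ = [-336, -30]ᵀ.
Determinant 350·7 − 34² = 1294.
a = ((-336)·7 − 34·(-30))/1294 = -666/647; b = (350·(-30) − 34·(-336))/1294 = 462/647.

a = -1.029, b = 0.714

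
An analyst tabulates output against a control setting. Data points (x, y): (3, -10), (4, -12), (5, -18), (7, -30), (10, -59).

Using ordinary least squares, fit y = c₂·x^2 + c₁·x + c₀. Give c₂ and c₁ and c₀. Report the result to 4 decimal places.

Normal-equation sums: Σx^2·x^2 = 13363, Σx^2·x = 1559, Σx^2 = 199, Σx·x = 199, Σx = 29, Σ1 = 5.
Right-hand side: Σx^2·y = -8102, Σx·y = -968, Σy = -129.
So MᵀM·[c₂, c₁, c₀]ᵀ = Mᵀy: [[13363, 1559, 199]; [1559, 199, 29]; [199, 29, 5]]·[c₂, c₁, c₀]ᵀ = [-8102, -968, -129]ᵀ.
Solving the 3×3 system (Gaussian elimination) gives c₂ = -553/858, c₁ = 1145/858, c₀ = -1128/143.

c₂ = -0.6445, c₁ = 1.3345, c₀ = -7.8881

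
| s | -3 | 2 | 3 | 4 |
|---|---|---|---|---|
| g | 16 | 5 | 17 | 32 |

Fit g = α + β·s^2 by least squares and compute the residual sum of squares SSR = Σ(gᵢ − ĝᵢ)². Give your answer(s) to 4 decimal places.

Forming AᵀA = [[4, 38]; [38, 434]] and Aᵀg = [70, 829]ᵀ gives AᵀA·[α, β]ᵀ = Aᵀg.
Eliminating β: 434·(row 1) − 38·(row 2) gives 292·α = 434·70 − 38·829 = -1122, so α = -561/146.
Then β = (829 − 38·(-561/146))/434 = 164/73.
Residuals: -55/146, -21/146, 91/146, -15/146; SSR = 41/73.

SSR = 0.5616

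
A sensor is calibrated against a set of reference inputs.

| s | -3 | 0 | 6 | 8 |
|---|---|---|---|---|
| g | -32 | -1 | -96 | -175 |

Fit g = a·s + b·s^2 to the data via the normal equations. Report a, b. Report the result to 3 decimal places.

From the data, Σs·s = 109, Σs·s^2 = 701, Σs^2·s^2 = 5473.
Moment sums: Σs·g = -1880, Σs^2·g = -14944.
So XᵀX·[a, b]ᵀ = Xᵀg: [[109, 701]; [701, 5473]]·[a, b]ᵀ = [-1880, -14944]ᵀ.
det = 109·5473 − 701² = 105156.
a = ((-1880)·5473 − 701·(-14944))/105156 = 15542/8763; b = (109·(-14944) − 701·(-1880))/105156 = -25918/8763.

a = 1.774, b = -2.958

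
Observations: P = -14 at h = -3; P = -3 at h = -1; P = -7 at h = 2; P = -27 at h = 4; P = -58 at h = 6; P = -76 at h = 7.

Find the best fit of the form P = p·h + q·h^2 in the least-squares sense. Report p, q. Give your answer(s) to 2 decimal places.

Entries of MᵀM: Σh·h = 115, Σh·h^2 = 603, Σh^2·h^2 = 4051.
Right-hand side: Σh·P = -957, Σh^2·P = -6401.
Normal equations: [[115, 603]; [603, 4051]]·[p, q]ᵀ = [-957, -6401]ᵀ.
Eliminating q: 4051·(row 1) − 603·(row 2) gives 102256·p = 4051·(-957) − 603·(-6401) = -17004, so p = -4251/25564.
Then q = ((-6401) − 603·(-4251/25564))/4051 = -39761/25564.

p = -0.17, q = -1.56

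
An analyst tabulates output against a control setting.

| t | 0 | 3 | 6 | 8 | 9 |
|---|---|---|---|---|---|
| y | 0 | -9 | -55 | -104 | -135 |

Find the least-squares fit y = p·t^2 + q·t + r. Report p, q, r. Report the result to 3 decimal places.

Setting ∂/∂p … = 0 gives: 12034·p + 1484·q + 190·r = -19652;  1484·p + 190·q + 26·r = -2404;  190·p + 26·q + 5·r = -303.
Inverting the 3×3 Gram matrix, [p, q, r]ᵀ = [-14615/7413, 20221/7413, 331/2471]ᵀ.

p = -1.972, q = 2.728, r = 0.134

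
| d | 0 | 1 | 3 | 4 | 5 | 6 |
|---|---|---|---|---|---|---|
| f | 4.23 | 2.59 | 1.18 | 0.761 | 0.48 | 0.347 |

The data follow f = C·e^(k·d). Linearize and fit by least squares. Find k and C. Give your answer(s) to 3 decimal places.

Taking logs, ln f = k·d + ln C, so regress ln f on d.
Σd = 19.0000, Σ(d)² = 87.0000, Σln f = 0.4939, Σd·ln f = -9.6647.
Equations: 87.0000·k + 19.0000·ln C = -9.6647;  19.0000·k + 6·ln C = 0.4939.
Δ = 87.0000·6 − (19.0000)² = 161.0000; k = (-9.6647·6 − 19.0000·0.4939)/161.0000 = -0.41846, ln C = (87.0000·0.4939 − 19.0000·-9.6647)/161.0000 = 1.40742, so C = exp(1.40742) = 4.08541.

k = -0.418, C = 4.085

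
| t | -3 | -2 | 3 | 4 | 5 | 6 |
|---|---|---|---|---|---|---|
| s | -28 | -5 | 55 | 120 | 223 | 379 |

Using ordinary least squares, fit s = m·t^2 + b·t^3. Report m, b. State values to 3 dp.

With design matrix M, MᵀM = [[2355, 11893]; [11893, 67899]] and Mᵀs = [21362, 119700]ᵀ.
det = 2355·67899 − 11893² = 18458696.
m = (21362·67899 − 11893·119700)/18458696 = 13433169/9229348; b = (2355·119700 − 11893·21362)/18458696 = 13917617/9229348.

m = 1.455, b = 1.508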